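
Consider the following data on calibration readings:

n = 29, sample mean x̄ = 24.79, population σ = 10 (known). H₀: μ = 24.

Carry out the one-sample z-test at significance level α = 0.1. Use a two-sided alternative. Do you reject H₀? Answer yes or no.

reject H₀: no

SE = σ/√n = 10/√29 = 1.8570
z = (x̄−μ₀)/SE = (24.79−24)/1.8570 = 0.4254
p-value (two-sided) = 0.67052
At α=0.1: p ≥ α → fail to reject H₀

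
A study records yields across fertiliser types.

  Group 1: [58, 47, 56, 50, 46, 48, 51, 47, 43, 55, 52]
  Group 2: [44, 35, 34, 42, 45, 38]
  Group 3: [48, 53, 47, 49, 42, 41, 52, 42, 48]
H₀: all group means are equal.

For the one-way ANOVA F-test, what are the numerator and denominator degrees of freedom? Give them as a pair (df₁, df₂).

degrees of freedom = [2, 23]

k = 3 groups, N = 26 total
df = (k−1, N−k) = (3−1, 26−3) = (2, 23)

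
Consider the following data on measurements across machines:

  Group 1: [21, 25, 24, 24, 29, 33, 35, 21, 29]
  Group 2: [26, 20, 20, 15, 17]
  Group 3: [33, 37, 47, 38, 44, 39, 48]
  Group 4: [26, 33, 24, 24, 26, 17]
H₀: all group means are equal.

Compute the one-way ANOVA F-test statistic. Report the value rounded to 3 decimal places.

Group means [26.78, 19.60, 40.86, 25.00], grand mean 28.704
SSB = Σnᵢ(x̄ᵢ−x̄)² = 1564.017; SSW = ΣΣ(x−x̄ᵢ)² = 589.613
MSB = 1564.017/3 = 521.3390; MSW = 589.613/23 = 25.6353
F = MSB/MSW = 20.3367
df = (3, 23)

test statistic = 20.337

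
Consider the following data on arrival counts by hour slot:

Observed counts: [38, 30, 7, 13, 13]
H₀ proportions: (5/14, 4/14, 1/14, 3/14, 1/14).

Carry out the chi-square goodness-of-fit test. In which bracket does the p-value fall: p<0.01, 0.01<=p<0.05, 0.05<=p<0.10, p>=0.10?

p-value bracket: 0.05<=p<0.10

n = 101; E_i = n·p_i = [36.07, 28.86, 7.21, 21.64, 7.21]
χ² = (38−36.07)²/36.07 + (30−28.86)²/28.86 + (7−7.21)²/7.21 + (13−21.64)²/21.64 + (13−7.21)²/7.21 = 8.2462
df = 4
p-value (upper-tail) = 0.08296
→ bracket: 0.05<=p<0.10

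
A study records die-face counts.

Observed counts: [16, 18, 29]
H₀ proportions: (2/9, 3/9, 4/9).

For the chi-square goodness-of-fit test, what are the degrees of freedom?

degrees of freedom = 2

df = k − 1 = 3 − 1 = 2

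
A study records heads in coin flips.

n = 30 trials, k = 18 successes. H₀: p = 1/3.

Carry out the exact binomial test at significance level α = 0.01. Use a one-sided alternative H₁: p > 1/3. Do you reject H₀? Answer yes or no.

Exact binomial: n=30, k=18, p₀=1/3=0.3333
P(X≥18) from Σ C(n,i)·p₀^i·(1−p₀)^(n−i)
p-value (one-sided, H₁ greater) = 0.00246
At α=0.01: p < α → reject H₀

reject H₀: yes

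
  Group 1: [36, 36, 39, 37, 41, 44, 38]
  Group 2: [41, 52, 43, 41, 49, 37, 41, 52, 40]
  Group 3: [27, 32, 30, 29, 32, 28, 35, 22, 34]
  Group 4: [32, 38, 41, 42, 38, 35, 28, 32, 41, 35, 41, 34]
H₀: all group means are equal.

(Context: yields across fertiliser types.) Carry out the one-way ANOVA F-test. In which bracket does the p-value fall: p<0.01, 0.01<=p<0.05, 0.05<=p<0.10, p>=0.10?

p-value bracket: p<0.01

Group means [38.71, 44.00, 29.89, 36.42], grand mean 37.108
SSB = Σnᵢ(x̄ᵢ−x̄)² = 920.333; SSW = ΣΣ(x−x̄ᵢ)² = 643.234
MSB = 920.333/3 = 306.7778; MSW = 643.234/33 = 19.4919
F = MSB/MSW = 15.7387
df = (3, 33)
p-value (upper-tail) = 0.00000
→ bracket: p<0.01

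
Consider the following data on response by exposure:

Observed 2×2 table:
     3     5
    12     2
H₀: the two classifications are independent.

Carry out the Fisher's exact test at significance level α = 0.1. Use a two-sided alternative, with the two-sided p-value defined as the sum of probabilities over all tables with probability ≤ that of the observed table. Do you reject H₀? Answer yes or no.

reject H₀: yes

Margins: r₁=8, r₂=14, c₁=15, c₂=7, n=22
p_obs = C(8,3)·C(14,12)/C(22,15); sum pmf over tables with pmf ≤ p_obs
p-value (two-sided) = 0.05235
At α=0.1: p < α → reject H₀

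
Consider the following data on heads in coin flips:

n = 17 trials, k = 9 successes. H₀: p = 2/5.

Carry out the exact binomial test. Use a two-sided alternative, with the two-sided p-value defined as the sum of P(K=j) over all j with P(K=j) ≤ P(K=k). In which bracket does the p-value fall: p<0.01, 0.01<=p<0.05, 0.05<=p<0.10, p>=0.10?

p-value bracket: p>=0.10

Exact binomial: n=17, k=9, p₀=2/5=0.4000
P(X=j) = C(n,j)·p₀^j·(1−p₀)^(n−j); p = Σ P(X=j) over j with P(X=j) ≤ P(X=9)
p-value (two-sided) = 0.32494
→ bracket: p>=0.10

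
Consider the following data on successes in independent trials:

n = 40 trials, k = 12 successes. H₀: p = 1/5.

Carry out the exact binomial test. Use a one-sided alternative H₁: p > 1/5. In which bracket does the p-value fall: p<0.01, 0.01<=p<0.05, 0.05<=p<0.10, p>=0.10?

Exact binomial: n=40, k=12, p₀=1/5=0.2000
P(X≥12) from Σ C(n,i)·p₀^i·(1−p₀)^(n−i)
p-value (one-sided, H₁ greater) = 0.08751
→ bracket: 0.05<=p<0.10

p-value bracket: 0.05<=p<0.10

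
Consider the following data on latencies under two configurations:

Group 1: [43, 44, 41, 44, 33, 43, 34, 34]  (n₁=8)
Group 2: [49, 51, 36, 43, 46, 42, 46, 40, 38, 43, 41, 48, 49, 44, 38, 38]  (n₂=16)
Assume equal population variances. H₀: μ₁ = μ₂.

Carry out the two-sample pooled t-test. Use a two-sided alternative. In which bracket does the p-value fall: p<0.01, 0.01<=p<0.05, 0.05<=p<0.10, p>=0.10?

x̄₁=39.500, s₁=4.928, n₁=8
x̄₂=43.250, s₂=4.597, n₂=16
s_p² = [7·4.928² + 15·4.597²]/22 = 22.1364
SE = √(s_p²·(1/8+1/16)) = 2.0373
t = (39.500−43.250)/2.0373 = -1.8407
df = 22
p-value (two-sided) = 0.07920
→ bracket: 0.05<=p<0.10

p-value bracket: 0.05<=p<0.10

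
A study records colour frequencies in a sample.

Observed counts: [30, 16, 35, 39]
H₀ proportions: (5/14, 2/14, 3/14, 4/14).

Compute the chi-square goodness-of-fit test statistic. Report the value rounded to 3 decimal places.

n = 120; E_i = n·p_i = [42.86, 17.14, 25.71, 34.29]
χ² = (30−42.86)²/42.86 + (16−17.14)²/17.14 + (35−25.71)²/25.71 + (39−34.29)²/34.29 = 7.9347
df = 3

test statistic = 7.935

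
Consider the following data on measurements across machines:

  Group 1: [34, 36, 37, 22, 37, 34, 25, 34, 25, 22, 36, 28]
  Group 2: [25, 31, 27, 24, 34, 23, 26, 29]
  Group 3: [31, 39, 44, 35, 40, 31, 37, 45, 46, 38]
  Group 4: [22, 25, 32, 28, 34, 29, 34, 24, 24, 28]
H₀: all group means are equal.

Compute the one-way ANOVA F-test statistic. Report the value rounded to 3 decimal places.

Group means [30.83, 27.38, 38.60, 28.00], grand mean 31.375
SSB = Σnᵢ(x̄ᵢ−x̄)² = 767.433; SSW = ΣΣ(x−x̄ᵢ)² = 913.942
MSB = 767.433/3 = 255.8111; MSW = 913.942/36 = 25.3873
F = MSB/MSW = 10.0764
df = (3, 36)

test statistic = 10.076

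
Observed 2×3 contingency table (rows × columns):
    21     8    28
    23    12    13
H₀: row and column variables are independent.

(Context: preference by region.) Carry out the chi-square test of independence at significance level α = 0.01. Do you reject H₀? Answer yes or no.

reject H₀: no

Row totals [57, 48], col totals [44, 20, 41], n=105
χ² = (21−23.89)²/23.89 + (8−10.86)²/10.86 + (28−22.26)²/22.26 + (23−20.11)²/20.11 + (12−9.14)²/9.14 + (13−18.74)²/18.74 = 5.6488
df = 2
p-value (upper-tail) = 0.05934
At α=0.01: p ≥ α → fail to reject H₀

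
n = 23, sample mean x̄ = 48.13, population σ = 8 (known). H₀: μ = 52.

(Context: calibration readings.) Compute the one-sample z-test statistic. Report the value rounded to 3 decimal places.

SE = σ/√n = 8/√23 = 1.6681
z = (x̄−μ₀)/SE = (48.13−52)/1.6681 = -2.3200

test statistic = -2.320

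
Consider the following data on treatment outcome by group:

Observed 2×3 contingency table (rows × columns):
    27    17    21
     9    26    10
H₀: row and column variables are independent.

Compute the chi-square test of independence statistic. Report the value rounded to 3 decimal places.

test statistic = 11.532

Row totals [65, 45], col totals [36, 43, 31], n=110
χ² = (27−21.27)²/21.27 + (17−25.41)²/25.41 + (21−18.32)²/18.32 + (9−14.73)²/14.73 + (26−17.59)²/17.59 + (10−12.68)²/12.68 = 11.5318
df = 2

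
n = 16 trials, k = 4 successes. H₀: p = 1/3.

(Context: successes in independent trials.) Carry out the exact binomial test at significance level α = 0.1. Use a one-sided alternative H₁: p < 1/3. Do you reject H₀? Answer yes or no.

Exact binomial: n=16, k=4, p₀=1/3=0.3333
P(X≤4) from Σ C(n,i)·p₀^i·(1−p₀)^(n−i)
p-value (one-sided, H₁ less) = 0.33912
At α=0.1: p ≥ α → fail to reject H₀

reject H₀: no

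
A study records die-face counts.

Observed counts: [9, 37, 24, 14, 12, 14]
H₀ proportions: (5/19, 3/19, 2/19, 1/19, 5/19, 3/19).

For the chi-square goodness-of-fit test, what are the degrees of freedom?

degrees of freedom = 5

df = k − 1 = 6 − 1 = 5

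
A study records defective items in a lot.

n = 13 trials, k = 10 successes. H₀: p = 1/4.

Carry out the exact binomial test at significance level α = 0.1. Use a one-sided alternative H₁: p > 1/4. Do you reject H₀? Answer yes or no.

Exact binomial: n=13, k=10, p₀=1/4=0.2500
P(X≥10) from Σ C(n,i)·p₀^i·(1−p₀)^(n−i)
p-value (one-sided, H₁ greater) = 0.00013
At α=0.1: p < α → reject H₀

reject H₀: yes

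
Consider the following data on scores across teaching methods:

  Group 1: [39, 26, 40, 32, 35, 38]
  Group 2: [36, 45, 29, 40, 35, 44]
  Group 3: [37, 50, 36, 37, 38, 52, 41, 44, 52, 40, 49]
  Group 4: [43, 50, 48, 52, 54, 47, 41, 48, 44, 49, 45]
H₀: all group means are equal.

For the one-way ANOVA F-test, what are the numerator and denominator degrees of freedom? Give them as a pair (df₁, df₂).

degrees of freedom = [3, 30]

k = 4 groups, N = 34 total
df = (k−1, N−k) = (4−1, 34−4) = (3, 30)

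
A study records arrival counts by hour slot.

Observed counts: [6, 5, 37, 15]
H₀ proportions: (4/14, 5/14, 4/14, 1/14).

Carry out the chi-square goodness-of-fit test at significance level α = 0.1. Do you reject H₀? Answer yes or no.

n = 63; E_i = n·p_i = [18.00, 22.50, 18.00, 4.50]
χ² = (6−18.00)²/18.00 + (5−22.50)²/22.50 + (37−18.00)²/18.00 + (15−4.50)²/4.50 = 66.1667
df = 3
p-value (upper-tail) = 0.00000
At α=0.1: p < α → reject H₀

reject H₀: yes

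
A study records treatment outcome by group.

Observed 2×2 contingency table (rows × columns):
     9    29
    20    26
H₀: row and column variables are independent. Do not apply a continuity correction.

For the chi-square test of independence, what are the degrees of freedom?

degrees of freedom = 1

df = (r−1)(c−1) = (2−1)·(2−1) = 1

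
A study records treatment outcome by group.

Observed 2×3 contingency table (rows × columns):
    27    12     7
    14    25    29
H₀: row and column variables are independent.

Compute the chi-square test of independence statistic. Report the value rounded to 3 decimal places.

Row totals [46, 68], col totals [41, 37, 36], n=114
χ² = (27−16.54)²/16.54 + (12−14.93)²/14.93 + (7−14.53)²/14.53 + (14−24.46)²/24.46 + (25−22.07)²/22.07 + (29−21.47)²/21.47 = 18.5803
df = 2

test statistic = 18.580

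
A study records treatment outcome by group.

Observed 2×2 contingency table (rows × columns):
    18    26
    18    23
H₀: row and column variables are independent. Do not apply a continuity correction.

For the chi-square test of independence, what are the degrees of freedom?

degrees of freedom = 1

df = (r−1)(c−1) = (2−1)·(2−1) = 1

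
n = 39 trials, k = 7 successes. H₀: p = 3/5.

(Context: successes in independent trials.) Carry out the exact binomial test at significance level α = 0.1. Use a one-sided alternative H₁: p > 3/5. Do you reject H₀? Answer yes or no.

reject H₀: no

Exact binomial: n=39, k=7, p₀=3/5=0.6000
P(X≥7) from Σ C(n,i)·p₀^i·(1−p₀)^(n−i)
p-value (one-sided, H₁ greater) = 1.00000
At α=0.1: p ≥ α → fail to reject H₀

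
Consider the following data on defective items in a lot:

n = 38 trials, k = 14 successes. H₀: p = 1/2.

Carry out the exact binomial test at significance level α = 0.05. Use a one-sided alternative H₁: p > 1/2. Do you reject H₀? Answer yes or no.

reject H₀: no

Exact binomial: n=38, k=14, p₀=1/2=0.5000
P(X≥14) from Σ C(n,i)·p₀^i·(1−p₀)^(n−i)
p-value (one-sided, H₁ greater) = 0.96352
At α=0.05: p ≥ α → fail to reject H₀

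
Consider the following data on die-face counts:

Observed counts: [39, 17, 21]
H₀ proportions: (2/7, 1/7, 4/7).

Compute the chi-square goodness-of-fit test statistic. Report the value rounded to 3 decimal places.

test statistic = 28.432

n = 77; E_i = n·p_i = [22.00, 11.00, 44.00]
χ² = (39−22.00)²/22.00 + (17−11.00)²/11.00 + (21−44.00)²/44.00 = 28.4318
df = 2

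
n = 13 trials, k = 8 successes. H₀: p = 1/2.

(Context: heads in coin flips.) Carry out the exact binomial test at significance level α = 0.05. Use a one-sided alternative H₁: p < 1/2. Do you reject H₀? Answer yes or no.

reject H₀: no

Exact binomial: n=13, k=8, p₀=1/2=0.5000
P(X≤8) from Σ C(n,i)·p₀^i·(1−p₀)^(n−i)
p-value (one-sided, H₁ less) = 0.86658
At α=0.05: p ≥ α → fail to reject H₀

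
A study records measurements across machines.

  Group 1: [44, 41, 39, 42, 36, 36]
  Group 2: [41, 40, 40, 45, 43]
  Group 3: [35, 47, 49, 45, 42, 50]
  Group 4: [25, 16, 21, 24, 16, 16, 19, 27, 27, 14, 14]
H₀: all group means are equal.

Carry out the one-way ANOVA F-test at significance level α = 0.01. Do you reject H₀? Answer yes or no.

reject H₀: yes

Group means [39.67, 41.80, 44.67, 19.91], grand mean 33.357
SSB = Σnᵢ(x̄ᵢ−x̄)² = 3352.053; SSW = ΣΣ(x−x̄ᵢ)² = 486.376
MSB = 3352.053/3 = 1117.3509; MSW = 486.376/24 = 20.2657
F = MSB/MSW = 55.1352
df = (3, 24)
p-value (upper-tail) = 0.00000
At α=0.01: p < α → reject H₀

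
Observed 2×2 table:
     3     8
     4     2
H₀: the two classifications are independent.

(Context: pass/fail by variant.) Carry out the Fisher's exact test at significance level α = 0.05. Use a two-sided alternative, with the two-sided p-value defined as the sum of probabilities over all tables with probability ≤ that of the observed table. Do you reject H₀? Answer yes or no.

Margins: r₁=11, r₂=6, c₁=7, c₂=10, n=17
p_obs = C(11,3)·C(6,4)/C(17,7); sum pmf over tables with pmf ≤ p_obs
p-value (two-sided) = 0.16176
At α=0.05: p ≥ α → fail to reject H₀

reject H₀: no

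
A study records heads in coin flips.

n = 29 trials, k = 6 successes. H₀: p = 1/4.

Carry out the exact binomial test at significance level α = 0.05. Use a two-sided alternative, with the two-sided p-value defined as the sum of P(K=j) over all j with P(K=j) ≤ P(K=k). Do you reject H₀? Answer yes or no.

Exact binomial: n=29, k=6, p₀=1/4=0.2500
P(X=j) = C(n,j)·p₀^j·(1−p₀)^(n−j); p = Σ P(X=j) over j with P(X=j) ≤ P(X=6)
p-value (two-sided) = 0.67430
At α=0.05: p ≥ α → fail to reject H₀

reject H₀: no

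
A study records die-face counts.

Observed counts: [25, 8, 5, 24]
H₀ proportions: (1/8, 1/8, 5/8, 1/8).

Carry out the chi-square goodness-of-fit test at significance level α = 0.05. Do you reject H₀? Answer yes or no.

reject H₀: yes

n = 62; E_i = n·p_i = [7.75, 7.75, 38.75, 7.75]
χ² = (25−7.75)²/7.75 + (8−7.75)²/7.75 + (5−38.75)²/38.75 + (24−7.75)²/7.75 = 101.8710
df = 3
p-value (upper-tail) = 0.00000
At α=0.05: p < α → reject H₀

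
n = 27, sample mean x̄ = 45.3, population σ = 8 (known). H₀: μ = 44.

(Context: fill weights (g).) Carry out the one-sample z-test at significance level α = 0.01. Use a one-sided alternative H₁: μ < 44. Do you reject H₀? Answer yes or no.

reject H₀: no

SE = σ/√n = 8/√27 = 1.5396
z = (x̄−μ₀)/SE = (45.3−44)/1.5396 = 0.8444
p-value (one-sided, H₁ less) = 0.80077
At α=0.01: p ≥ α → fail to reject H₀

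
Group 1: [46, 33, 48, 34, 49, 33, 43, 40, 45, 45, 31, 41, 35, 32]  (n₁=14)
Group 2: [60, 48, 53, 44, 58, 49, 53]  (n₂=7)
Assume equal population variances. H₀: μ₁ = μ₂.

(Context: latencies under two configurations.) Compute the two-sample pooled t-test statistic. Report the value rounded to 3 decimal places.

x̄₁=39.643, s₁=6.464, n₁=14
x̄₂=52.143, s₂=5.640, n₂=7
s_p² = [13·6.464² + 6·5.640²]/19 = 38.6353
SE = √(s_p²·(1/14+1/7)) = 2.8773
t = (39.643−52.143)/2.8773 = -4.3443
df = 19

test statistic = -4.344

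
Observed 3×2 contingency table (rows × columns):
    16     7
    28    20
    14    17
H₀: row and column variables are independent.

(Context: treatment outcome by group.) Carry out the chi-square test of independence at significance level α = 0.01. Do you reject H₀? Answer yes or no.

reject H₀: no

Row totals [23, 48, 31], col totals [58, 44], n=102
χ² = (16−13.08)²/13.08 + (7−9.92)²/9.92 + (28−27.29)²/27.29 + (20−20.71)²/20.71 + (14−17.63)²/17.63 + (17−13.37)²/13.37 = 3.2857
df = 2
p-value (upper-tail) = 0.19343
At α=0.01: p ≥ α → fail to reject H₀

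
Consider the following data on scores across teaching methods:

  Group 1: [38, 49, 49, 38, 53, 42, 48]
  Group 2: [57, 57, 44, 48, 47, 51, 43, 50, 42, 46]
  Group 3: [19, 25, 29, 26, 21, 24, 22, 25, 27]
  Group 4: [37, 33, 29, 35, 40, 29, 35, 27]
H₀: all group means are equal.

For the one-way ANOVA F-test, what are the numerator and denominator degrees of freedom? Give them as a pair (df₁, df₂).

degrees of freedom = [3, 30]

k = 4 groups, N = 34 total
df = (k−1, N−k) = (4−1, 34−4) = (3, 30)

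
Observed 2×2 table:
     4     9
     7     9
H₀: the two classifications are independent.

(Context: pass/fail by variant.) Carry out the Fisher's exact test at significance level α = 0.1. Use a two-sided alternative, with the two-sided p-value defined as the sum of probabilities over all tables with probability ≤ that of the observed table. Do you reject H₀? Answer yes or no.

reject H₀: no

Margins: r₁=13, r₂=16, c₁=11, c₂=18, n=29
p_obs = C(13,4)·C(16,7)/C(29,11); sum pmf over tables with pmf ≤ p_obs
p-value (two-sided) = 0.70211
At α=0.1: p ≥ α → fail to reject H₀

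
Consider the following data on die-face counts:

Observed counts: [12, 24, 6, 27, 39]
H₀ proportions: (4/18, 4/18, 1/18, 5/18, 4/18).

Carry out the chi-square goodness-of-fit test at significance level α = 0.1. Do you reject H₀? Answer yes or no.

reject H₀: yes

n = 108; E_i = n·p_i = [24.00, 24.00, 6.00, 30.00, 24.00]
χ² = (12−24.00)²/24.00 + (24−24.00)²/24.00 + (6−6.00)²/6.00 + (27−30.00)²/30.00 + (39−24.00)²/24.00 = 15.6750
df = 4
p-value (upper-tail) = 0.00349
At α=0.1: p < α → reject H₀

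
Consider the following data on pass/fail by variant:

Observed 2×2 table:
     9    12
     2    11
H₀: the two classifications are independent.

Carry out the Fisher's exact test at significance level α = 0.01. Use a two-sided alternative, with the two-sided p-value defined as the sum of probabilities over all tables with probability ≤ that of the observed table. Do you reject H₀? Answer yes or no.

reject H₀: no

Margins: r₁=21, r₂=13, c₁=11, c₂=23, n=34
p_obs = C(21,9)·C(13,2)/C(34,11); sum pmf over tables with pmf ≤ p_obs
p-value (two-sided) = 0.13982
At α=0.01: p ≥ α → fail to reject H₀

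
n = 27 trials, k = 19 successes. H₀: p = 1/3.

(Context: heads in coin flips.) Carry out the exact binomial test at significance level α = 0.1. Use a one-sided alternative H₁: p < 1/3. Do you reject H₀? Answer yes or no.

Exact binomial: n=27, k=19, p₀=1/3=0.3333
P(X≤19) from Σ C(n,i)·p₀^i·(1−p₀)^(n−i)
p-value (one-sided, H₁ less) = 0.99998
At α=0.1: p ≥ α → fail to reject H₀

reject H₀: no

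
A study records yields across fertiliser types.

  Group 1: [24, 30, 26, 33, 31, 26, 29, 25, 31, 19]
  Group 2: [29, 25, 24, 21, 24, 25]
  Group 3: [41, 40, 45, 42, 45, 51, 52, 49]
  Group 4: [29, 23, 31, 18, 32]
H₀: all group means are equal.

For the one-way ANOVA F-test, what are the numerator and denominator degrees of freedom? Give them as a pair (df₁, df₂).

degrees of freedom = [3, 25]

k = 4 groups, N = 29 total
df = (k−1, N−k) = (4−1, 29−4) = (3, 25)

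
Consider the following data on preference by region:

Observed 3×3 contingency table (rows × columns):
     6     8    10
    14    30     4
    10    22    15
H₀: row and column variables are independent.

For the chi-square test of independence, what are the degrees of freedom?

df = (r−1)(c−1) = (3−1)·(3−1) = 4

degrees of freedom = 4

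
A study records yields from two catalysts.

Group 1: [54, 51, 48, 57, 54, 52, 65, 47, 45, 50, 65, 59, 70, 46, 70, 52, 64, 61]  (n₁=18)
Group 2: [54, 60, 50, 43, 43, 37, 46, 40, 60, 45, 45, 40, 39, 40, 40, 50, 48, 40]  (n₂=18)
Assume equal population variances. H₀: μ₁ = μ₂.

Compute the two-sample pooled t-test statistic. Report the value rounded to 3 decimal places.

x̄₁=56.111, s₁=8.116, n₁=18
x̄₂=45.556, s₂=6.939, n₂=18
s_p² = [17·8.116² + 17·6.939²]/34 = 57.0065
SE = √(s_p²·(1/18+1/18)) = 2.5168
t = (56.111−45.556)/2.5168 = 4.1941
df = 34

test statistic = 4.194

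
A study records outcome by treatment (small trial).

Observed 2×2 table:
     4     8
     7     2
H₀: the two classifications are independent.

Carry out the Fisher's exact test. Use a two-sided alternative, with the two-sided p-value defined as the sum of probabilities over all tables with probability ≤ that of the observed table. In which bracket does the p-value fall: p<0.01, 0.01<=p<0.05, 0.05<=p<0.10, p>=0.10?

p-value bracket: 0.05<=p<0.10

Margins: r₁=12, r₂=9, c₁=11, c₂=10, n=21
p_obs = C(12,4)·C(9,7)/C(21,11); sum pmf over tables with pmf ≤ p_obs
p-value (two-sided) = 0.08050
→ bracket: 0.05<=p<0.10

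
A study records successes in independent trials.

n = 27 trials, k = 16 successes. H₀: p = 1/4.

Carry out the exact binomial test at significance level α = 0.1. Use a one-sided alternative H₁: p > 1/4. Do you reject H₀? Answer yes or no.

reject H₀: yes

Exact binomial: n=27, k=16, p₀=1/4=0.2500
P(X≥16) from Σ C(n,i)·p₀^i·(1−p₀)^(n−i)
p-value (one-sided, H₁ greater) = 0.00016
At α=0.1: p < α → reject H₀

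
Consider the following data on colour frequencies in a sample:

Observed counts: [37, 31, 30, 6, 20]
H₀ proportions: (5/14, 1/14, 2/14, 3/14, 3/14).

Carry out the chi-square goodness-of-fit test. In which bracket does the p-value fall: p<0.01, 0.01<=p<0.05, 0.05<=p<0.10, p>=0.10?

p-value bracket: p<0.01

n = 124; E_i = n·p_i = [44.29, 8.86, 17.71, 26.57, 26.57]
χ² = (37−44.29)²/44.29 + (31−8.86)²/8.86 + (30−17.71)²/17.71 + (6−26.57)²/26.57 + (20−26.57)²/26.57 = 82.6280
df = 4
p-value (upper-tail) = 0.00000
→ bracket: p<0.01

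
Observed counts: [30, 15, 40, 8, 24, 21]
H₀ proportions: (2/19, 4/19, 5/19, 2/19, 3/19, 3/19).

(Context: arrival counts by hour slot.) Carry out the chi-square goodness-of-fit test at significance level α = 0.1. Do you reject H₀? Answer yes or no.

reject H₀: yes

n = 138; E_i = n·p_i = [14.53, 29.05, 36.32, 14.53, 21.79, 21.79]
χ² = (30−14.53)²/14.53 + (15−29.05)²/29.05 + (40−36.32)²/36.32 + (8−14.53)²/14.53 + (24−21.79)²/21.79 + (21−21.79)²/21.79 = 26.8388
df = 5
p-value (upper-tail) = 0.00006
At α=0.1: p < α → reject H₀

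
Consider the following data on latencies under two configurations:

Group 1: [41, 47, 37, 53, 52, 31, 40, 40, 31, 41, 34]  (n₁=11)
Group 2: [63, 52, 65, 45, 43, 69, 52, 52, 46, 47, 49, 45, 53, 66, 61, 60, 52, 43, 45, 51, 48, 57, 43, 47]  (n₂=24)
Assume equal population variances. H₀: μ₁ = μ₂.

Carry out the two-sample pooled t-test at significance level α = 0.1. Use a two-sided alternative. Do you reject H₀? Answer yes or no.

x̄₁=40.636, s₁=7.527, n₁=11
x̄₂=52.250, s₂=7.930, n₂=24
s_p² = [10·7.527² + 23·7.930²]/33 = 61.0014
SE = √(s_p²·(1/11+1/24)) = 2.8438
t = (40.636−52.250)/2.8438 = -4.0838
df = 33
p-value (two-sided) = 0.00027
At α=0.1: p < α → reject H₀

reject H₀: yes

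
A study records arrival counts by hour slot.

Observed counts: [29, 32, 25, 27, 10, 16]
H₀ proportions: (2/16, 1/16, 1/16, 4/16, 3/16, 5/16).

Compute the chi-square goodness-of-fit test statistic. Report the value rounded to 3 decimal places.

n = 139; E_i = n·p_i = [17.38, 8.69, 8.69, 34.75, 26.06, 43.44]
χ² = (29−17.38)²/17.38 + (32−8.69)²/8.69 + (25−8.69)²/8.69 + (27−34.75)²/34.75 + (10−26.06)²/26.06 + (16−43.44)²/43.44 = 129.9247
df = 5

test statistic = 129.925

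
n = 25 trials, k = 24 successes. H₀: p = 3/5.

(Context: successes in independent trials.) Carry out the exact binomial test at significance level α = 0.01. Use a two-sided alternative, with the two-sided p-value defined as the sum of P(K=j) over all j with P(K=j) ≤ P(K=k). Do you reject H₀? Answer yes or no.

reject H₀: yes

Exact binomial: n=25, k=24, p₀=3/5=0.6000
P(X=j) = C(n,j)·p₀^j·(1−p₀)^(n−j); p = Σ P(X=j) over j with P(X=j) ≤ P(X=24)
p-value (two-sided) = 0.00010
At α=0.01: p < α → reject H₀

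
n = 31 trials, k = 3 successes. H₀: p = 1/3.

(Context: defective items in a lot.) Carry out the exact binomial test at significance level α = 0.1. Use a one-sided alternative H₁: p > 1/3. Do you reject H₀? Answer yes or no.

reject H₀: no

Exact binomial: n=31, k=3, p₀=1/3=0.3333
P(X≥3) from Σ C(n,i)·p₀^i·(1−p₀)^(n−i)
p-value (one-sided, H₁ greater) = 0.99954
At α=0.1: p ≥ α → fail to reject H₀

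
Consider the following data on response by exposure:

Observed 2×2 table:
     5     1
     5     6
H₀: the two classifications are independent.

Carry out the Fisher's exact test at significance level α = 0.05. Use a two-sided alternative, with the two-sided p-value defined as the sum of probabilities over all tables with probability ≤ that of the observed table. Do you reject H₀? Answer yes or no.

reject H₀: no

Margins: r₁=6, r₂=11, c₁=10, c₂=7, n=17
p_obs = C(6,5)·C(11,5)/C(17,10); sum pmf over tables with pmf ≤ p_obs
p-value (two-sided) = 0.30430
At α=0.05: p ≥ α → fail to reject H₀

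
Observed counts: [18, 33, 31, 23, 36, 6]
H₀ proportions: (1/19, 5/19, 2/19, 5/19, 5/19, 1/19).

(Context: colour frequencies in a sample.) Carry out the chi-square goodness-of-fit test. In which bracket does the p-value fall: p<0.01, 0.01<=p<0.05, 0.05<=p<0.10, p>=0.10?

n = 147; E_i = n·p_i = [7.74, 38.68, 15.47, 38.68, 38.68, 7.74]
χ² = (18−7.74)²/7.74 + (33−38.68)²/38.68 + (31−15.47)²/15.47 + (23−38.68)²/38.68 + (36−38.68)²/38.68 + (6−7.74)²/7.74 = 36.9639
df = 5
p-value (upper-tail) = 0.00000
→ bracket: p<0.01

p-value bracket: p<0.01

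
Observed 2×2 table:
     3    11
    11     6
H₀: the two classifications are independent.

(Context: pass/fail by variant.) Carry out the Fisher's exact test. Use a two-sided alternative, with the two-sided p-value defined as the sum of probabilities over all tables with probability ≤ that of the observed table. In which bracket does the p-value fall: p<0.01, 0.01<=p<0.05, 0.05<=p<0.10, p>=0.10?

p-value bracket: 0.01<=p<0.05

Margins: r₁=14, r₂=17, c₁=14, c₂=17, n=31
p_obs = C(14,3)·C(17,11)/C(31,14); sum pmf over tables with pmf ≤ p_obs
p-value (two-sided) = 0.02920
→ bracket: 0.01<=p<0.05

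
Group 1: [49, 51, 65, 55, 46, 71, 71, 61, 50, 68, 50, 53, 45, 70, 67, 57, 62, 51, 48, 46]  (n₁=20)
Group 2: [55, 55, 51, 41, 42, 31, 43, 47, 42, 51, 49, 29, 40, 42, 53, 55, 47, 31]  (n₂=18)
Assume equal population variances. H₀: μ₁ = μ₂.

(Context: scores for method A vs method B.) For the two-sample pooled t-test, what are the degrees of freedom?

df = n₁ + n₂ − 2 = 20 + 18 − 2 = 36

degrees of freedom = 36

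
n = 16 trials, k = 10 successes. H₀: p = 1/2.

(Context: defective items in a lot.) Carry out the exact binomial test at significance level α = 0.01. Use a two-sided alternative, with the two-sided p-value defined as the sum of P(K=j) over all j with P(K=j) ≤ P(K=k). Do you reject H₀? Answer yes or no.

Exact binomial: n=16, k=10, p₀=1/2=0.5000
P(X=j) = C(n,j)·p₀^j·(1−p₀)^(n−j); p = Σ P(X=j) over j with P(X=j) ≤ P(X=10)
p-value (two-sided) = 0.45450
At α=0.01: p ≥ α → fail to reject H₀

reject H₀: no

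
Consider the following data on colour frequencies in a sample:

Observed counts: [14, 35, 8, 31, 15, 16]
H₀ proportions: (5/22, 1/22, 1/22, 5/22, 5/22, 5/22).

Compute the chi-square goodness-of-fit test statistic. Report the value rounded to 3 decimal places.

n = 119; E_i = n·p_i = [27.05, 5.41, 5.41, 27.05, 27.05, 27.05]
χ² = (14−27.05)²/27.05 + (35−5.41)²/5.41 + (8−5.41)²/5.41 + (31−27.05)²/27.05 + (15−27.05)²/27.05 + (16−27.05)²/27.05 = 179.8672
df = 5

test statistic = 179.867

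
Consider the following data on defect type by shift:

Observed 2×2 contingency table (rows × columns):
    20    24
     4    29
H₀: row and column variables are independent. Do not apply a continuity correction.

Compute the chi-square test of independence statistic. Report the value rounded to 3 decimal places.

test statistic = 9.766

Row totals [44, 33], col totals [24, 53], n=77
χ² = (20−13.71)²/13.71 + (24−30.29)²/30.29 + (4−10.29)²/10.29 + (29−22.71)²/22.71 = 9.7662
df = 1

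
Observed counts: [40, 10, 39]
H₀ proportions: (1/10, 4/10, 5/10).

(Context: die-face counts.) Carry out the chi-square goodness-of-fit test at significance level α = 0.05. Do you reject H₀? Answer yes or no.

reject H₀: yes

n = 89; E_i = n·p_i = [8.90, 35.60, 44.50]
χ² = (40−8.90)²/8.90 + (10−35.60)²/35.60 + (39−44.50)²/44.50 = 127.7640
df = 2
p-value (upper-tail) = 0.00000
At α=0.05: p < α → reject H₀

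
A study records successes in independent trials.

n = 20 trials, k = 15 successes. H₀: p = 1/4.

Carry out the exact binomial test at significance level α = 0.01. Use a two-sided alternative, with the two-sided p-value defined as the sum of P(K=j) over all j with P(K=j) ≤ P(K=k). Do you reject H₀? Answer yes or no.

Exact binomial: n=20, k=15, p₀=1/4=0.2500
P(X=j) = C(n,j)·p₀^j·(1−p₀)^(n−j); p = Σ P(X=j) over j with P(X=j) ≤ P(X=15)
p-value (two-sided) = 0.00000
At α=0.01: p < α → reject H₀

reject H₀: yes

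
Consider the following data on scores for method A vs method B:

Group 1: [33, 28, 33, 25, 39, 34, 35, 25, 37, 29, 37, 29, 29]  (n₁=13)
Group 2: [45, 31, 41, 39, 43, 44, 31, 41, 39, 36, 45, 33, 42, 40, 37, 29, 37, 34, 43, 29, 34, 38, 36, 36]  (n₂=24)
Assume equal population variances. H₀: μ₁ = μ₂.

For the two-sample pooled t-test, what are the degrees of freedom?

df = n₁ + n₂ − 2 = 13 + 24 − 2 = 35

degrees of freedom = 35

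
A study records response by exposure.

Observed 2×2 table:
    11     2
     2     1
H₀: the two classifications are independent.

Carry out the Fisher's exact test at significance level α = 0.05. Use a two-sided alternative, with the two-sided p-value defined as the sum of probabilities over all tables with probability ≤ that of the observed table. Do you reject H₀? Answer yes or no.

Margins: r₁=13, r₂=3, c₁=13, c₂=3, n=16
p_obs = C(13,11)·C(3,2)/C(16,13); sum pmf over tables with pmf ≤ p_obs
p-value (two-sided) = 0.48929
At α=0.05: p ≥ α → fail to reject H₀

reject H₀: no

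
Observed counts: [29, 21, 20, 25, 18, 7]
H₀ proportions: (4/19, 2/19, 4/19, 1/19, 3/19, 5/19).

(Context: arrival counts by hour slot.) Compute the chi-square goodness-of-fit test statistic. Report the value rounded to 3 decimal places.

n = 120; E_i = n·p_i = [25.26, 12.63, 25.26, 6.32, 18.95, 31.58]
χ² = (29−25.26)²/25.26 + (21−12.63)²/12.63 + (20−25.26)²/25.26 + (25−6.32)²/6.32 + (18−18.95)²/18.95 + (7−31.58)²/31.58 = 81.6454
df = 5

test statistic = 81.645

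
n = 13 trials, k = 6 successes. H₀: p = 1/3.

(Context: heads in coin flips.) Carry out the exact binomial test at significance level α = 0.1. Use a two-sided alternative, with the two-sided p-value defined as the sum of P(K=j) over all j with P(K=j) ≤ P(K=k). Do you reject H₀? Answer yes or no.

Exact binomial: n=13, k=6, p₀=1/3=0.3333
P(X=j) = C(n,j)·p₀^j·(1−p₀)^(n−j); p = Σ P(X=j) over j with P(X=j) ≤ P(X=6)
p-value (two-sided) = 0.38004
At α=0.1: p ≥ α → fail to reject H₀

reject H₀: no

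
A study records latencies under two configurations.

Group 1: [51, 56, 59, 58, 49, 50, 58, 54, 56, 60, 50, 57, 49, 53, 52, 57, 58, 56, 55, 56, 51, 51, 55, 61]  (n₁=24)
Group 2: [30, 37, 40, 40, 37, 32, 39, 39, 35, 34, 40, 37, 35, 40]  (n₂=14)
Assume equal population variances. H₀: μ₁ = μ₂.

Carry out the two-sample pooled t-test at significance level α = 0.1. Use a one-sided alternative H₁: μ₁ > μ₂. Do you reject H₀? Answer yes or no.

x̄₁=54.667, s₁=3.595, n₁=24
x̄₂=36.786, s₂=3.215, n₂=14
s_p² = [23·3.595² + 13·3.215²]/36 = 11.9914
SE = √(s_p²·(1/24+1/14)) = 1.1645
t = (54.667−36.786)/1.1645 = 15.3544
df = 36
p-value (one-sided, H₁ greater) = 0.00000
At α=0.1: p < α → reject H₀

reject H₀: yes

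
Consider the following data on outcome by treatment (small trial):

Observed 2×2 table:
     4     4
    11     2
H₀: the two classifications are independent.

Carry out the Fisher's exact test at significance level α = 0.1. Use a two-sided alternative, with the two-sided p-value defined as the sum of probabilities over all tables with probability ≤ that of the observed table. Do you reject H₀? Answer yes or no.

reject H₀: no

Margins: r₁=8, r₂=13, c₁=15, c₂=6, n=21
p_obs = C(8,4)·C(13,11)/C(21,15); sum pmf over tables with pmf ≤ p_obs
p-value (two-sided) = 0.14617
At α=0.1: p ≥ α → fail to reject H₀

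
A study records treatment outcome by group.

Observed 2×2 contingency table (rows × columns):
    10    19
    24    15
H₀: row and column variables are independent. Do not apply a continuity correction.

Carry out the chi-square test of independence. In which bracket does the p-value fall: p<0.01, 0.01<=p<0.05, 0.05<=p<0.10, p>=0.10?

Row totals [29, 39], col totals [34, 34], n=68
χ² = (10−14.50)²/14.50 + (19−14.50)²/14.50 + (24−19.50)²/19.50 + (15−19.50)²/19.50 = 4.8700
df = 1
p-value (upper-tail) = 0.02733
→ bracket: 0.01<=p<0.05

p-value bracket: 0.01<=p<0.05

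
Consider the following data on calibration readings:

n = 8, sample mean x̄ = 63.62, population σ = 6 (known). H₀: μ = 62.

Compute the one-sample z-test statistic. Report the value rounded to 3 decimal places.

SE = σ/√n = 6/√8 = 2.1213
z = (x̄−μ₀)/SE = (63.62−62)/2.1213 = 0.7637

test statistic = 0.764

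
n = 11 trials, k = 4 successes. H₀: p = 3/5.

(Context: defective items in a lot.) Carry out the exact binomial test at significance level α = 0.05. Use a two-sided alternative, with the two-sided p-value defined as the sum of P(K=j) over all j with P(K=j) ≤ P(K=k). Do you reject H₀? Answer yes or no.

reject H₀: no

Exact binomial: n=11, k=4, p₀=3/5=0.6000
P(X=j) = C(n,j)·p₀^j·(1−p₀)^(n−j); p = Σ P(X=j) over j with P(X=j) ≤ P(X=4)
p-value (two-sided) = 0.12959
At α=0.05: p ≥ α → fail to reject H₀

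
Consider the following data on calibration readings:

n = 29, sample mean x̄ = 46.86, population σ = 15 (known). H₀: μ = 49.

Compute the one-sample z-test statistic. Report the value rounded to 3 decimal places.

SE = σ/√n = 15/√29 = 2.7854
z = (x̄−μ₀)/SE = (46.86−49)/2.7854 = -0.7683

test statistic = -0.768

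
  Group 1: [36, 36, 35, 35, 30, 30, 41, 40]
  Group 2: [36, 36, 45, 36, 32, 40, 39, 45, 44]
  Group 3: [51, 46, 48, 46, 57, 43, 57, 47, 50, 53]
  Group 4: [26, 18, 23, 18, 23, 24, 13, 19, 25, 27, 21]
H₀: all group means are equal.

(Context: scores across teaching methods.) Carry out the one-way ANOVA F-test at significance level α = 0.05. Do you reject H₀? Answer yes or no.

reject H₀: yes

Group means [35.38, 39.22, 49.80, 21.55], grand mean 36.079
SSB = Σnᵢ(x̄ᵢ−x̄)² = 4299.005; SSW = ΣΣ(x−x̄ᵢ)² = 663.758
MSB = 4299.005/3 = 1433.0018; MSW = 663.758/34 = 19.5223
F = MSB/MSW = 73.4034
df = (3, 34)
p-value (upper-tail) = 0.00000
At α=0.05: p < α → reject H₀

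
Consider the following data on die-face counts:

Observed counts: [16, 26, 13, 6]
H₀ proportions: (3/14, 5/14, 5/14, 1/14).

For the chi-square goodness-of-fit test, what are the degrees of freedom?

df = k − 1 = 4 − 1 = 3

degrees of freedom = 3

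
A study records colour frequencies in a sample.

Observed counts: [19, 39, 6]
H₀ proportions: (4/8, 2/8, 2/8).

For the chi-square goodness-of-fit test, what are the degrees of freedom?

degrees of freedom = 2

df = k − 1 = 3 − 1 = 2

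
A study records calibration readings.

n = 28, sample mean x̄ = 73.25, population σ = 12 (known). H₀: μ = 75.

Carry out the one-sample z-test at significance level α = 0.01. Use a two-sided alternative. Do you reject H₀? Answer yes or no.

SE = σ/√n = 12/√28 = 2.2678
z = (x̄−μ₀)/SE = (73.25−75)/2.2678 = -0.7717
p-value (two-sided) = 0.44031
At α=0.01: p ≥ α → fail to reject H₀

reject H₀: no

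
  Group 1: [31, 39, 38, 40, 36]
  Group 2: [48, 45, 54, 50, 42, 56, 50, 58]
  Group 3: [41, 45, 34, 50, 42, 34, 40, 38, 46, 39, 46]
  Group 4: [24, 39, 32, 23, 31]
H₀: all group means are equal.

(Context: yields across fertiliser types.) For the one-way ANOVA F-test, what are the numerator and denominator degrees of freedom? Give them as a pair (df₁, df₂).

degrees of freedom = [3, 25]

k = 4 groups, N = 29 total
df = (k−1, N−k) = (4−1, 29−4) = (3, 25)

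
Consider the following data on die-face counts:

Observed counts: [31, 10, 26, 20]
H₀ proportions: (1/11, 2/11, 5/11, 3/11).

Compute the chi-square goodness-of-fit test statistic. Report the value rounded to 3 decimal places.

test statistic = 74.780

n = 87; E_i = n·p_i = [7.91, 15.82, 39.55, 23.73]
χ² = (31−7.91)²/7.91 + (10−15.82)²/15.82 + (26−39.55)²/39.55 + (20−23.73)²/23.73 = 74.7801
df = 3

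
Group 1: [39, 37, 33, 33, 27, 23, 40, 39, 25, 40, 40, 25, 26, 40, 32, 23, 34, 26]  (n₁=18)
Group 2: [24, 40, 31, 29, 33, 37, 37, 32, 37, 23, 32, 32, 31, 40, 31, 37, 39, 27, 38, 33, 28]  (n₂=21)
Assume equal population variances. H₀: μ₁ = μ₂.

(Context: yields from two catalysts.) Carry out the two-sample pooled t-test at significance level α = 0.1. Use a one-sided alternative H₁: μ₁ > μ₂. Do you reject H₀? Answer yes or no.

x̄₁=32.333, s₁=6.598, n₁=18
x̄₂=32.905, s₂=4.979, n₂=21
s_p² = [17·6.598² + 20·4.979²]/37 = 33.4003
SE = √(s_p²·(1/18+1/21)) = 1.8564
t = (32.333−32.905)/1.8564 = -0.3078
df = 37
p-value (one-sided, H₁ greater) = 0.62003
At α=0.1: p ≥ α → fail to reject H₀

reject H₀: no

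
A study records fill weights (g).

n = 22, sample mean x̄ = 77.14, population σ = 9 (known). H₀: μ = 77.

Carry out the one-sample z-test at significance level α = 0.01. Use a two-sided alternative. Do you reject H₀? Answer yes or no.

reject H₀: no

SE = σ/√n = 9/√22 = 1.9188
z = (x̄−μ₀)/SE = (77.14−77)/1.9188 = 0.0730
p-value (two-sided) = 0.94184
At α=0.01: p ≥ α → fail to reject H₀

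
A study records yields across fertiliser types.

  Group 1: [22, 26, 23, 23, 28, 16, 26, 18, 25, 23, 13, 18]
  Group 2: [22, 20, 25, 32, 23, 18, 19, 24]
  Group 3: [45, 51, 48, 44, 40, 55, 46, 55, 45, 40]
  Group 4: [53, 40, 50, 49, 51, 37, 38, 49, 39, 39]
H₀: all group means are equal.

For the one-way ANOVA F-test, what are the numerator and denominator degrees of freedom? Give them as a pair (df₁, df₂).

degrees of freedom = [3, 36]

k = 4 groups, N = 40 total
df = (k−1, N−k) = (4−1, 40−4) = (3, 36)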